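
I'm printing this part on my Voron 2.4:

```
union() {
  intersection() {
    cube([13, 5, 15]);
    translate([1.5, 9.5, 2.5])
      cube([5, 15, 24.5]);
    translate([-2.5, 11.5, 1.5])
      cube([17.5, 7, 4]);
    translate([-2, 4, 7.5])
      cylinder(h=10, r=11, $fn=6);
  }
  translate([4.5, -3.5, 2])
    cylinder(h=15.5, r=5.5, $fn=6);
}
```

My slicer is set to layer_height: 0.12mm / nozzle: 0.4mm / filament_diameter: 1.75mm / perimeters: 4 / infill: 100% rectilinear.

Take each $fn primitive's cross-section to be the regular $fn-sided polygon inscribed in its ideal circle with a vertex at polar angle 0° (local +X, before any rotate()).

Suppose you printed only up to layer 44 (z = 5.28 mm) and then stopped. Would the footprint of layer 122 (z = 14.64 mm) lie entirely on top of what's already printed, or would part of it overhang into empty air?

Compare the two slices. At z = 5.28: the cube is present — its section is the full 13×5 rectangle (area 65.00 mm²); the 5×15 cube at (1.5, 9.5) contributes its full rectangle (area 75.00 mm²); the cube at (-2.5, 11.5) is present — its section is the full 17.5×7 rectangle (area 122.50 mm²); the cylinder at (-2, 4) is not intersected at this z (z outside [7.5, 17.5]); Taking the intersection: at least one operand is absent at this height, so nothing remains; the cylinder at (4.5, -3.5): section is a regular 6-gon, circumradius r=5.5 (area = (6/2)·5.500²·sin(360°/6) = 78.59 mm²); Taking the union: only the r=5.5 cylinder at (4.5, -3.5) is present, so the union is just that shape — area = 78.59 mm². At z = 14.64: the cube (footprint 13×5) is included at this height (area 65.00 mm²); the cube at (1.5, 9.5) is present — its section is the full 5×15 rectangle (area 75.00 mm²); the cube at (-2.5, 11.5) is absent (z outside [1.5, 5.5]); the r=11 cylinder at (-2, 4) gives a regular 6-gon of circumradius 11 (constant along its height) (area = (6/2)·11.000²·sin(360°/6) = 314.37 mm²); Taking the intersection: at least one operand is absent at this height, so nothing remains; the r=5.5 cylinder at (4.5, -3.5) contributes a regular 6-gon of circumradius 5.5 (area = (6/2)·5.500²·sin(360°/6) = 78.59 mm²); Merging all regions: only the r=5.5 cylinder at (4.5, -3.5) is present, so the union is just that shape — area = 78.59 mm². Checking containment: the cross-section at z = 14.64 is a subset of the cross-section at z = 5.28.

entirely on top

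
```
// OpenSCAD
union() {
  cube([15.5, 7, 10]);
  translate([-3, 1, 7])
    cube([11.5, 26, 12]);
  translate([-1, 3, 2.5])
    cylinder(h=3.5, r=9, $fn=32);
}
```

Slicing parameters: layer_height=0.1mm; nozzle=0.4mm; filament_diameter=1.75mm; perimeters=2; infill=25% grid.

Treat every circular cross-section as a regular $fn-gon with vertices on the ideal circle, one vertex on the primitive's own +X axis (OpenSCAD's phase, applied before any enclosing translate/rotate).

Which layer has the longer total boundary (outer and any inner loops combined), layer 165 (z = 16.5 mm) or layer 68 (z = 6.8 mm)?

layer 165 (z = 16.5 mm)

Layer 165 (z = 16.5): the cube does not reach this height (z outside [0, 10]); the cube at (-3, 1) (footprint 11.5×26) is included at this height (perimeter 75.00 mm); the cylinder at (-1, 3) is absent (z outside [2.5, 6]); Taking the union: only the 11.5×26 cube at (-3, 1) is present, so the union is just that shape — boundary = 75.00 mm. So its perimeter = 75.00 mm. Layer 68 (z = 6.8): the cube is present — its section is the full 15.5×7 rectangle (perimeter 45.00 mm); the cube at (-3, 1) does not reach this height (z outside [7, 19]); the cylinder at (-1, 3) does not reach this height (z outside [2.5, 6]); Taking the union: only the 15.5×7 cube is present, so the union is just that shape — boundary = 45.00 mm. So its perimeter = 45.00 mm. Layer 165 is larger (75.00 vs 45.00 mm).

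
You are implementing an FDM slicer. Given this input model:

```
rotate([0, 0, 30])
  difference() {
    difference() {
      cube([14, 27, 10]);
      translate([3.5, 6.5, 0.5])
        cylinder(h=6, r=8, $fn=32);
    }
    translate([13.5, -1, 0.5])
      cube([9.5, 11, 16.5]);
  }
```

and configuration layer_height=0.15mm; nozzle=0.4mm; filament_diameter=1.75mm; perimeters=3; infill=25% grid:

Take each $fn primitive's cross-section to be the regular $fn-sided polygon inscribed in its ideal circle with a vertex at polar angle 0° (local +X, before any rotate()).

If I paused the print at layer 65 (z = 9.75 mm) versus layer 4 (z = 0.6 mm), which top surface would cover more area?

layer 65 (z = 9.75 mm)

Layer 65 (z = 9.75): the cube (footprint 14×27) is included at this height (area 378.00 mm²); the cylinder at (3.5, 6.5) is absent (z outside [0.5, 6.5]); Taking the first minus the rest: none of the subtracted shapes is present at this height, so the 14×27 cube is unchanged — area = 378.00 mm²; the cube at (13.5, -1) is present — its section is the full 9.5×11 rectangle (area 104.50 mm²); After the difference (first − rest): starting from that combined region (378.00 mm²), the 9.5×11 cube at (13.5, -1) partially overlaps it — only the 5.00 mm² overlap (of its 104.50 mm²) is removed, clipping the outline — area = 373.00 mm²; (whole slice rotated 30° about Z — lengths, areas and connectivity unchanged). So its area = 373.00 mm². Layer 4 (z = 0.6): the cube (footprint 14×27) is included at this height (area 378.00 mm²); the cylinder at (3.5, 6.5): section is a regular 32-gon, circumradius r=8 (area = (32/2)·8.000²·sin(360°/32) = 199.77 mm²); Taking the first minus the rest: starting from the 14×27 cube (378.00 mm²), the r=8 cylinder at (3.5, 6.5) partially overlaps it — only the 144.99 mm² overlap (of its 199.77 mm²) is removed, clipping the outline — area = 233.01 mm²; the cube at (13.5, -1) is present — its section is the full 9.5×11 rectangle (area 104.50 mm²); Subtracting the remaining from the first: starting from the result so far (233.01 mm²), the 9.5×11 cube at (13.5, -1) partially overlaps it — only the 5.00 mm² overlap (of its 104.50 mm²) is removed, clipping the outline — area = 228.01 mm²; (whole slice rotated 30° about Z — lengths, areas and connectivity unchanged). So its area = 228.01 mm². Layer 65 is larger (373.00 vs 228.01 mm²).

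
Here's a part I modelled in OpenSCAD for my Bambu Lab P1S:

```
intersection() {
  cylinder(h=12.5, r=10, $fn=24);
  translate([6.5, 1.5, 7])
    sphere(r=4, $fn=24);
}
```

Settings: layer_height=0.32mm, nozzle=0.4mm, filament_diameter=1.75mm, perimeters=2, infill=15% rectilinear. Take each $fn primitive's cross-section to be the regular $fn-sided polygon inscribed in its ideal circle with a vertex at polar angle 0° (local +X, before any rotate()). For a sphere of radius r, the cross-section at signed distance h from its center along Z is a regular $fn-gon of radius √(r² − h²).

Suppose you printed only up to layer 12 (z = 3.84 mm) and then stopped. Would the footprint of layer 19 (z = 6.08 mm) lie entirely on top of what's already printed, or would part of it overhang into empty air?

Compare the two slices. At z = 3.84: the r=10 cylinder contributes a regular 24-gon of circumradius 10 (area = (24/2)·10.000²·sin(360°/24) = 310.58 mm²); the r=4 sphere at (6.5, 1.5) contributes a regular 24-gon of circumradius √(4²−3.16²) = 2.452 (area = (24/2)·2.452²·sin(360°/24) = 18.68 mm²); Keeping only the common overlap: the r=4 sphere at (6.5, 1.5) lies inside the r=10 cylinder, so the common part is the r=4 sphere at (6.5, 1.5) itself — area = 18.68 mm². At z = 6.08: the r=10 cylinder contributes a regular 24-gon of circumradius 10 (area = (24/2)·10.000²·sin(360°/24) = 310.58 mm²); the r=4 sphere at (6.5, 1.5) slices to a regular 24-gon of circumradius 3.893 (√(r²−h²) with h=0.92 from center) (area = (24/2)·3.893²·sin(360°/24) = 47.06 mm²); Taking the intersection: the r=4 sphere at (6.5, 1.5) partially overlaps the r=10 cylinder; clipping to the common part keeps 44.99 mm² — area = 44.99 mm². Checking containment: at z = 6.08 the cross-section extends beyond the z = 3.84 cross-section by about 26.31 mm².

part overhangs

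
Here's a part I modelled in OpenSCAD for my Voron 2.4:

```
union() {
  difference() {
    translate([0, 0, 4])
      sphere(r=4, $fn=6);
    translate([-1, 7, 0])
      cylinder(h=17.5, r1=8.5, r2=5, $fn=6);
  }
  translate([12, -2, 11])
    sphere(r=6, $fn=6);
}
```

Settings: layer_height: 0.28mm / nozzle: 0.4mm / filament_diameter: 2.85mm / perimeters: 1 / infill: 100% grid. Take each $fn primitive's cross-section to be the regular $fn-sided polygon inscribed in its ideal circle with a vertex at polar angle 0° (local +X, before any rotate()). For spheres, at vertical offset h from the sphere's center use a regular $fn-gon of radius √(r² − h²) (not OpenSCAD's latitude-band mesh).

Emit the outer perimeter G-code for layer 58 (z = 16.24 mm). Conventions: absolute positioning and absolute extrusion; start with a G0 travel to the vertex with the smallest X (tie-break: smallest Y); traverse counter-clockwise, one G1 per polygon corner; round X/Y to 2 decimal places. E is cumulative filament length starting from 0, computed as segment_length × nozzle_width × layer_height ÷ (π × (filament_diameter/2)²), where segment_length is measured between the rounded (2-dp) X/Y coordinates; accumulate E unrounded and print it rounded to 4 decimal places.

G0 X9.08 Y-2.00 Z16.24
G1 X10.54 Y-4.53 E0.0513
G1 X13.46 Y-4.53 E0.1025
G1 X14.92 Y-2.00 E0.1538
G1 X13.46 Y0.53 E0.2051
G1 X10.54 Y0.53 E0.2564
G1 X9.08 Y-2.00 E0.3077

At z = 16.24 mm: the sphere is absent (|z−center|=12.240 > r=4); the cone at (-1, 7) (r1=8.5→r2=5) has section circumradius 5.252 here — a regular 6-gon; Taking the first minus the rest: the first operand is absent here, so nothing remains; the sphere at (12, -2): section is a regular 6-gon, circumradius = √(r²−h²) = √(6²−5.24²) = 2.923; Combining (union): only the r=6 sphere at (12, -2) is present, so the union is just that shape — 1 connected region. The outline is a single polygon with 6 vertices. Extrusion per mm of travel: 0.4 × 0.28 / (π × 1.425²) = 0.017557. Accumulating E over each segment gives final E = 0.3077.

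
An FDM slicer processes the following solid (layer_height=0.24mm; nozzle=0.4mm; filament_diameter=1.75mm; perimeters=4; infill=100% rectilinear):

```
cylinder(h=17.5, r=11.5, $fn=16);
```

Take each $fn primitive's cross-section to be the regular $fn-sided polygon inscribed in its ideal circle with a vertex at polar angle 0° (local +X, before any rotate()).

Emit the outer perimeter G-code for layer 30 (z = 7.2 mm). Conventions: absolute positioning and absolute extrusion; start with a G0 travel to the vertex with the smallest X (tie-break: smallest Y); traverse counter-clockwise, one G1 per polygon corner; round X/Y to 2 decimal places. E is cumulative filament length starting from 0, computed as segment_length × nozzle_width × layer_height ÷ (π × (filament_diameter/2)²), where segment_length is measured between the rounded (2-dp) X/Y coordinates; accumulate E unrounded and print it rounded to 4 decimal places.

At z = 7.2 mm: the r=11.5 cylinder contributes a regular 16-gon of circumradius 11.5. The outline is a single polygon with 16 vertices. Extrusion per mm of travel: 0.4 × 0.24 / (π × 0.875²) = 0.039912. Accumulating E over each segment gives final E = 2.8647.

G0 X-11.50 Y0.00 Z7.20
G1 X-10.62 Y-4.40 E0.1791
G1 X-8.13 Y-8.13 E0.3581
G1 X-4.40 Y-10.62 E0.5371
G1 X0.00 Y-11.50 E0.7162
G1 X4.40 Y-10.62 E0.8953
G1 X8.13 Y-8.13 E1.0743
G1 X10.62 Y-4.40 E1.2533
G1 X11.50 Y0.00 E1.4323
G1 X10.62 Y4.40 E1.6114
G1 X8.13 Y8.13 E1.7904
G1 X4.40 Y10.62 E1.9694
G1 X0.00 Y11.50 E2.1485
G1 X-4.40 Y10.62 E2.3276
G1 X-8.13 Y8.13 E2.5066
G1 X-10.62 Y4.40 E2.6856
G1 X-11.50 Y0.00 E2.8647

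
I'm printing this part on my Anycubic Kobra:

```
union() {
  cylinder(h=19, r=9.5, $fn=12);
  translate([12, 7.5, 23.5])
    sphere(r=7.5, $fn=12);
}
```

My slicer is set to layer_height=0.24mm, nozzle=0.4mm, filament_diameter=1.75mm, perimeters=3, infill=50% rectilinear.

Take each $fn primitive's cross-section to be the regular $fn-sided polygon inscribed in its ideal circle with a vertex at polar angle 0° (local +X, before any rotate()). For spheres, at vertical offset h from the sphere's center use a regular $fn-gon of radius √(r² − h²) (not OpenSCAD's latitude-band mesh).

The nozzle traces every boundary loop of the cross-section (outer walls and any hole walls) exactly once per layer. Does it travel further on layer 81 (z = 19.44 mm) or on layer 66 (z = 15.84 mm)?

Layer 81 (z = 19.44): the cylinder is absent (z outside [0, 19]); the r=7.5 sphere at (12, 7.5) slices to a regular 12-gon of circumradius 6.306 (√(r²−h²) with h=4.06 from center) (perimeter = 2·12·6.306·sin(180°/12) = 39.17 mm); Merging all regions: only the r=7.5 sphere at (12, 7.5) is present, so the union is just that shape — boundary = 39.17 mm. So its perimeter = 39.17 mm. Layer 66 (z = 15.84): the r=9.5 cylinder gives a regular 12-gon of circumradius 9.5 (constant along its height) (perimeter = 2·12·9.500·sin(180°/12) = 59.01 mm); the sphere at (12, 7.5) does not reach this height (|z−center|=7.660 > r=7.5); Combining (union): only the r=9.5 cylinder is present, so the union is just that shape — boundary = 59.01 mm. So its perimeter = 59.01 mm. Layer 66 is larger (59.01 vs 39.17 mm).

layer 66 (z = 15.84 mm)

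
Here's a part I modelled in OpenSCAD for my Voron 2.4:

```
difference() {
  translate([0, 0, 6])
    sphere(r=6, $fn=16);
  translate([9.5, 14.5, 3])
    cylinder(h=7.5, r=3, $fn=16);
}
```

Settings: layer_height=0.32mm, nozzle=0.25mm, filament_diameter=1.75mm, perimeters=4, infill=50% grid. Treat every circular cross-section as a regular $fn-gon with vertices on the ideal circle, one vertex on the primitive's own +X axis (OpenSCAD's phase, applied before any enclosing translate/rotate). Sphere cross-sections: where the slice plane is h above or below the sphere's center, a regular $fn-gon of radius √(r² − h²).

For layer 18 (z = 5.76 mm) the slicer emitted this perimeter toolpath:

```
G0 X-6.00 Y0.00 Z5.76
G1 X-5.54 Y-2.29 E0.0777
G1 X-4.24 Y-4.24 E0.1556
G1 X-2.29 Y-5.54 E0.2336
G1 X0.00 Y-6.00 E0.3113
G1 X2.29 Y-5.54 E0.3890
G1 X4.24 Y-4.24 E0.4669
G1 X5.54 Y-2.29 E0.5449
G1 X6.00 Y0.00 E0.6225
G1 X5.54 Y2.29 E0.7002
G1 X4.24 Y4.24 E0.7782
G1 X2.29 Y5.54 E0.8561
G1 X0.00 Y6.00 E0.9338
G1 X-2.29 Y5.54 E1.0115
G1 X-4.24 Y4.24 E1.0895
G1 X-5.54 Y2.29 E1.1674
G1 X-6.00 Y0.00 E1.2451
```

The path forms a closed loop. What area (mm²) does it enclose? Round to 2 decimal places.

Apply the shoelace formula to the sequence of (X, Y) vertices; enclosed area = 110.08 mm².

110.08 mm²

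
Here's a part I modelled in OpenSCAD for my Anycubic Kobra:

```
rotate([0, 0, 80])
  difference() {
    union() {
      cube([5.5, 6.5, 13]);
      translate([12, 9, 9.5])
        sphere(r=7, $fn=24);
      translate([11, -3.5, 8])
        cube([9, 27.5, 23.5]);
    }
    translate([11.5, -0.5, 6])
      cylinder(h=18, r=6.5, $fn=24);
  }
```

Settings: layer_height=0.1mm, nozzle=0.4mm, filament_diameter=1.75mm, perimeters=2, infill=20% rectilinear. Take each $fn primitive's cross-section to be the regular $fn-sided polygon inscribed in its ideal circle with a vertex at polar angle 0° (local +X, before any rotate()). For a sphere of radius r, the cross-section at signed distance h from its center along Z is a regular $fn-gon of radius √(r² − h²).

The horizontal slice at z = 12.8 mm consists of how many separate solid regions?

At z = 12.8 mm: the 5.5×6.5 cube contributes its full rectangle; the sphere at (12, 9): section is a regular 24-gon, circumradius = √(r²−h²) = √(7²−3.3²) = 6.173; the 9×27.5 cube at (11, -3.5) contributes its full rectangle; Taking the union: the regions partially overlap (shared area 71.40 mm²), so overlapping operands fuse into one piece — 2 connected regions; the r=6.5 cylinder at (11.5, -0.5) contributes a regular 24-gon of circumradius 6.5; After the difference (first − rest): starting from that combined region, the r=6.5 cylinder at (11.5, -0.5) partially overlaps it — only the 63.13 mm² overlap (of its 131.22 mm²) is removed, clipping the outline — 2 connected regions; (rotated 80° about Z; rotation is an isometry so areas/perimeters/island counts are preserved). The result has 2 disconnected regions.

2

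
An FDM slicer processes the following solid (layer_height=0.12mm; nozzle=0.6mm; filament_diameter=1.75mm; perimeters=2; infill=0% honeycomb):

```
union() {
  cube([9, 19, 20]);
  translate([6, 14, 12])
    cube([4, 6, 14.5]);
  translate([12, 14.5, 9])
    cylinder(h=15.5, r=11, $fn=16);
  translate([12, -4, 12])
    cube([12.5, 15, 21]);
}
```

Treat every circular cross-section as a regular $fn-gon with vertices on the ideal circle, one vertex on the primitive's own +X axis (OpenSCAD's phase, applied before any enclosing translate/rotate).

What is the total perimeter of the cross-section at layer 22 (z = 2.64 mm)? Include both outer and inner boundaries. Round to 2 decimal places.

At z = 2.64 mm: the cube is present — its section is the full 9×19 rectangle (perimeter 56.00 mm); the cube at (6, 14) does not reach this height (z outside [12, 26.5]); the cylinder at (12, 14.5) is not intersected at this z (z outside [9, 24.5]); the cube at (12, -4) does not reach this height (z outside [12, 33]); Merging all regions: only the 9×19 cube is present, so the union is just that shape — boundary = 56.00 mm. Overall, the cross-section is a single solid region. Total boundary length (outer) = 56.00 mm.

56.00 mm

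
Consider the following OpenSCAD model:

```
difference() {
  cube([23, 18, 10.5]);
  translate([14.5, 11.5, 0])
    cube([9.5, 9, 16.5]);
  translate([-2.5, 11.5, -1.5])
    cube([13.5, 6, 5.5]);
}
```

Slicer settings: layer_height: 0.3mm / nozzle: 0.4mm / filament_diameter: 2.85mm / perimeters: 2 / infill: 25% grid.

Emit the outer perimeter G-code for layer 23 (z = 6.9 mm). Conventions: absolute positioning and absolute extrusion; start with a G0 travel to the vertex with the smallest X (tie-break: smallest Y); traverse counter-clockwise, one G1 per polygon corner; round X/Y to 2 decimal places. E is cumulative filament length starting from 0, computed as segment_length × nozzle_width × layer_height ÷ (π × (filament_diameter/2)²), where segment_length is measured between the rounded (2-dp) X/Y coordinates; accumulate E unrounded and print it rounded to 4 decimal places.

G0 X0.00 Y0.00 Z6.90
G1 X23.00 Y0.00 E0.4326
G1 X23.00 Y11.50 E0.6490
G1 X14.50 Y11.50 E0.8089
G1 X14.50 Y18.00 E0.9311
G1 X0.00 Y18.00 E1.2039
G1 X0.00 Y0.00 E1.5425

At z = 6.9 mm: the cube is present — its section is the full 23×18 rectangle; the 9.5×9 cube at (14.5, 11.5) contributes its full rectangle; the cube at (-2.5, 11.5) does not reach this height (z outside [-1.5, 4]); Subtracting the remaining from the first: starting from the 23×18 cube, the 9.5×9 cube at (14.5, 11.5) partially overlaps it — only the 55.25 mm² overlap (of its 85.50 mm²) is removed, clipping the outline — 1 connected region. The outline is a single polygon with 6 vertices. Extrusion per mm of travel: 0.4 × 0.3 / (π × 1.425²) = 0.018811. Accumulating E over each segment gives final E = 1.5425.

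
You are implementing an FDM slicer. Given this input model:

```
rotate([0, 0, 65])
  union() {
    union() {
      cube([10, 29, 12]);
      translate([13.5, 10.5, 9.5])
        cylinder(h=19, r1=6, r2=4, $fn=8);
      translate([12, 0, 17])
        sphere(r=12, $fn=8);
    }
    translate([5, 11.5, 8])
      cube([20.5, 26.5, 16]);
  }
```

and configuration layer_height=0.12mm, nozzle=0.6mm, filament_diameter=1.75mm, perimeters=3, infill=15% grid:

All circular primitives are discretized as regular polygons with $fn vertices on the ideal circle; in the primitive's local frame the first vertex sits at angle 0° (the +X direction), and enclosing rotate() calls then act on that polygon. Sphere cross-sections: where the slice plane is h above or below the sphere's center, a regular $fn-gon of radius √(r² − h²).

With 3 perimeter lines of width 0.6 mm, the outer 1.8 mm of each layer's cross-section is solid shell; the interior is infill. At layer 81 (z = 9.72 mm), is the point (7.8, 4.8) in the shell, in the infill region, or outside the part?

At z = 9.72 mm: the cube is present — its section is the full 10×29 rectangle; the cone at (13.5, 10.5) (r1=6→r2=4) has section circumradius 5.977 here — a regular 8-gon; the sphere at (12, 0): section is a regular 8-gon, circumradius = √(r²−h²) = √(12²−7.28²) = 9.539; Merging all regions: the regions partially overlap (shared area 84.90 mm²), so overlapping operands fuse into one piece — 1 connected region; the cube at (5, 11.5) is present — its section is the full 20.5×26.5 rectangle; Taking the union: the regions partially overlap (shared area 121.87 mm²), so overlapping operands fuse into one piece — 1 connected region; (rotated 65° about Z; rotation is an isometry so areas/perimeters/island counts are preserved). Overall, the cross-section is a single solid region. Undo the 65° rotation: the query point maps to (7.647, -5.041) in the un-rotated model frame. The nearest boundary edge runs (12.00, -9.54)→(5.25, -6.75); distance from the point to it = 2.49 mm. The point is inside the cross-section and 2.49 mm from the nearest boundary — more than the 1.8 mm shell width (3 × 0.6), so it's in the infill interior.

infill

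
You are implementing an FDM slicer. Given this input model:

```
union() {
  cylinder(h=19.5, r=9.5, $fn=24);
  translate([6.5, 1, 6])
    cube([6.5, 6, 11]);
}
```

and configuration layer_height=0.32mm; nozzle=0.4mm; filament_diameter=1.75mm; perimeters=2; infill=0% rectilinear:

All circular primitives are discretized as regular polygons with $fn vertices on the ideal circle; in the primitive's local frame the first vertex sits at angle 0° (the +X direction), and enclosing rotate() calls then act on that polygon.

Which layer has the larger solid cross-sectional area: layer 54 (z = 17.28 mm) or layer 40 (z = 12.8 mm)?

layer 40 (z = 12.8 mm)

Layer 54 (z = 17.28): the cylinder: section is a regular 24-gon, circumradius r=9.5 (area = (24/2)·9.500²·sin(360°/24) = 280.30 mm²); the cube at (6.5, 1) is absent (z outside [6, 17]); Merging all regions: only the r=9.5 cylinder is present, so the union is just that shape — area = 280.30 mm². So its area = 280.30 mm². Layer 40 (z = 12.8): the r=9.5 cylinder gives a regular 24-gon of circumradius 9.5 (constant along its height) (area = (24/2)·9.500²·sin(360°/24) = 280.30 mm²); the cube at (6.5, 1) (footprint 6.5×6) is included at this height (area 39.00 mm²); Merging all regions: the regions partially overlap — summed areas 319.30 mm² minus the doubly-counted overlap 11.02 mm² gives 308.28 mm² — area = 308.28 mm². So its area = 308.28 mm². Layer 40 is larger (308.28 vs 280.30 mm²).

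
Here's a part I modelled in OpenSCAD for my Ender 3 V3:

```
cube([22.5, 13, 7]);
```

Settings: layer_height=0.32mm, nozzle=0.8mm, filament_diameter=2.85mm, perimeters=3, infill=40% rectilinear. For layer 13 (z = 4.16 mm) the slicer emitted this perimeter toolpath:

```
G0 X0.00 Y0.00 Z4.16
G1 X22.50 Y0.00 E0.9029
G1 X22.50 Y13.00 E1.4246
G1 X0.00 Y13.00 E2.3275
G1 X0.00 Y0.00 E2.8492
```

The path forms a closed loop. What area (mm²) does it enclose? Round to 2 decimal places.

Apply the shoelace formula to the sequence of (X, Y) vertices; enclosed area = 292.50 mm².

292.50 mm²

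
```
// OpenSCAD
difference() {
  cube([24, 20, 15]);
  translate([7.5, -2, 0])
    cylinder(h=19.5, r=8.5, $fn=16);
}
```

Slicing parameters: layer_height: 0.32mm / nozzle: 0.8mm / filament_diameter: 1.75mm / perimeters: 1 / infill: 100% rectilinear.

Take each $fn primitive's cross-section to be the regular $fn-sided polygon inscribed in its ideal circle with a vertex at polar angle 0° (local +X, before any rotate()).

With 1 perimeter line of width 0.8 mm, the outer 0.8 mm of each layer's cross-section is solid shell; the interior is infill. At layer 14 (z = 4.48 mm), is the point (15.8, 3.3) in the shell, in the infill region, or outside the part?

At z = 4.48 mm: the cube is present — its section is the full 24×20 rectangle; the cylinder at (7.5, -2): section is a regular 16-gon, circumradius r=8.5; Taking the first minus the rest: starting from the 24×20 cube, the r=8.5 cylinder at (7.5, -2) partially overlaps it — only the 76.70 mm² overlap (of its 221.19 mm²) is removed, clipping the outline — 1 connected region. Overall, the cross-section is a single solid region. The nearest boundary edge runs (15.35, 1.25)→(13.51, 4.01); distance from the point to it = 1.51 mm. The point is inside the cross-section and 1.51 mm from the nearest boundary — more than the 0.8 mm shell width (1 × 0.8), so it's in the infill interior.

infill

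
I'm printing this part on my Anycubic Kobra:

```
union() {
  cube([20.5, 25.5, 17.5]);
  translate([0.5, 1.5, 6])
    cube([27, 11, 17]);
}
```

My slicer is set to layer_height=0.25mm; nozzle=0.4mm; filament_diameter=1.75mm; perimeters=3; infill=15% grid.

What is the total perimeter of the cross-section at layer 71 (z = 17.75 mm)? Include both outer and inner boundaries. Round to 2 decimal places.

76.00 mm

At z = 17.75 mm: the cube does not reach this height (z outside [0, 17.5]); the cube at (0.5, 1.5) is present — its section is the full 27×11 rectangle (perimeter 76.00 mm); Combining (union): only the 27×11 cube at (0.5, 1.5) is present, so the union is just that shape — boundary = 76.00 mm. Overall, the cross-section is a single solid region. Total boundary length (outer) = 76.00 mm.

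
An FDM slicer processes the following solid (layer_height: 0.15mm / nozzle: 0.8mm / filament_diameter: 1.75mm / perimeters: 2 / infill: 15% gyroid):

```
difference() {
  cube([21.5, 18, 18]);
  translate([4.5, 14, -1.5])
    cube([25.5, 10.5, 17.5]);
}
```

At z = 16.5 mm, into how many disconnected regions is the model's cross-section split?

At z = 16.5 mm: the cube is present — its section is the full 21.5×18 rectangle; the cube at (4.5, 14) does not reach this height (z outside [-1.5, 16]); Subtracting the remaining from the first: none of the subtracted shapes is present at this height, so the 21.5×18 cube is unchanged — 1 connected region. The result has 1 disconnected region.

1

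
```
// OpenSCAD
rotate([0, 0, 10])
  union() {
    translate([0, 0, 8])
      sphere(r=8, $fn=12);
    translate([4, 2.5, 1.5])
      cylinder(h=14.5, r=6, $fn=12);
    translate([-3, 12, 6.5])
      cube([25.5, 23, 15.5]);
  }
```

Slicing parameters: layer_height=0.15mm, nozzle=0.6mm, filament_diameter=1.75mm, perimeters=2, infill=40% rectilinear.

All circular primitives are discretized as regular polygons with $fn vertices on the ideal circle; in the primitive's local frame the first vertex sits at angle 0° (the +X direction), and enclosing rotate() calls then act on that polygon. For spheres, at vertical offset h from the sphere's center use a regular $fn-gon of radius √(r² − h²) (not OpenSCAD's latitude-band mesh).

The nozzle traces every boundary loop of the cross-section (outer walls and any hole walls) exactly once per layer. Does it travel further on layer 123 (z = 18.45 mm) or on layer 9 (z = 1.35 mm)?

Layer 123 (z = 18.45): the sphere does not reach this height (|z−center|=10.450 > r=8); the cylinder at (4, 2.5) is absent (z outside [1.5, 16]); the cube at (-3, 12) (footprint 25.5×23) is included at this height (perimeter 97.00 mm); Merging all regions: only the 25.5×23 cube at (-3, 12) is present, so the union is just that shape — boundary = 97.00 mm; (rotated 10° about Z; rotation is an isometry so areas/perimeters/island counts are preserved). So its perimeter = 97.00 mm. Layer 9 (z = 1.35): the r=8 sphere contributes a regular 12-gon of circumradius √(8²−6.65²) = 4.447 (perimeter = 2·12·4.447·sin(180°/12) = 27.62 mm); the cylinder at (4, 2.5) is absent (z outside [1.5, 16]); the cube at (-3, 12) is absent (z outside [6.5, 22]); Merging all regions: only the r=8 sphere is present, so the union is just that shape — boundary = 27.62 mm; (rotated 10° about Z; rotation is an isometry so areas/perimeters/island counts are preserved). So its perimeter = 27.62 mm. Layer 123 is larger (97.00 vs 27.62 mm).

layer 123 (z = 18.45 mm)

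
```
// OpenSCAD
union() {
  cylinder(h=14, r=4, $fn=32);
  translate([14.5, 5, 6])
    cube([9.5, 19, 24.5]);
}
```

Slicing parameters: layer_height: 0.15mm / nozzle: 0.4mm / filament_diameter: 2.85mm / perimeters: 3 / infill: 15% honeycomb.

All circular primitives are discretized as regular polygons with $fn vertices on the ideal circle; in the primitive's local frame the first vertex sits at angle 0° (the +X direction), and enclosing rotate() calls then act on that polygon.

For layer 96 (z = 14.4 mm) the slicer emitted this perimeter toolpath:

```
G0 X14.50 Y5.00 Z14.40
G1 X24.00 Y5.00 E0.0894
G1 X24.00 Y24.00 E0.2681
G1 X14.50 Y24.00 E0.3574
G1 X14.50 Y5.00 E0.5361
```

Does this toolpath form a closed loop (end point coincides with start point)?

Start point (G0): (14.50, 5.00). End point (last G1): the path returns to the start — closed.

yes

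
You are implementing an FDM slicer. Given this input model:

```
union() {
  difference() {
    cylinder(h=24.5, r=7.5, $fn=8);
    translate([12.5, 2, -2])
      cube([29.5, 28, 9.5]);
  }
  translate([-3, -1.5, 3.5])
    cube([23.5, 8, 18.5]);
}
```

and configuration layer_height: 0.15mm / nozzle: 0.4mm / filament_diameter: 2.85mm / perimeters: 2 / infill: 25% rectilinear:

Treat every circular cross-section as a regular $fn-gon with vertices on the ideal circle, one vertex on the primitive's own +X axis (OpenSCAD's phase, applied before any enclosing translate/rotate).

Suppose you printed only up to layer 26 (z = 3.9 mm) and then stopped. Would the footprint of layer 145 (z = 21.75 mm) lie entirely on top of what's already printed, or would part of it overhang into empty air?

entirely on top

Compare the two slices. At z = 3.9: the r=7.5 cylinder contributes a regular 8-gon of circumradius 7.5 (area = (8/2)·7.500²·sin(360°/8) = 159.10 mm²); the 29.5×28 cube at (12.5, 2) contributes its full rectangle (area 826.00 mm²); After the difference (first − rest): starting from the r=7.5 cylinder (159.10 mm²), the 29.5×28 cube at (12.5, 2) misses the remaining region (no effect) — area = 159.10 mm²; the 23.5×8 cube at (-3, -1.5) contributes its full rectangle (area 188.00 mm²); Taking the union: the regions partially overlap — summed areas 347.10 mm² minus the doubly-counted overlap 73.28 mm² gives 273.82 mm² — area = 273.82 mm². At z = 21.75: the r=7.5 cylinder gives a regular 8-gon of circumradius 7.5 (constant along its height) (area = (8/2)·7.500²·sin(360°/8) = 159.10 mm²); the cube at (12.5, 2) does not reach this height (z outside [-2, 7.5]); Taking the first minus the rest: none of the subtracted shapes is present at this height, so the r=7.5 cylinder is unchanged — area = 159.10 mm²; the cube at (-3, -1.5) is present — its section is the full 23.5×8 rectangle (area 188.00 mm²); Merging all regions: the regions partially overlap — summed areas 347.10 mm² minus the doubly-counted overlap 73.28 mm² gives 273.82 mm² — area = 273.82 mm². Checking containment: the cross-section at z = 21.75 is a subset of the cross-section at z = 3.9.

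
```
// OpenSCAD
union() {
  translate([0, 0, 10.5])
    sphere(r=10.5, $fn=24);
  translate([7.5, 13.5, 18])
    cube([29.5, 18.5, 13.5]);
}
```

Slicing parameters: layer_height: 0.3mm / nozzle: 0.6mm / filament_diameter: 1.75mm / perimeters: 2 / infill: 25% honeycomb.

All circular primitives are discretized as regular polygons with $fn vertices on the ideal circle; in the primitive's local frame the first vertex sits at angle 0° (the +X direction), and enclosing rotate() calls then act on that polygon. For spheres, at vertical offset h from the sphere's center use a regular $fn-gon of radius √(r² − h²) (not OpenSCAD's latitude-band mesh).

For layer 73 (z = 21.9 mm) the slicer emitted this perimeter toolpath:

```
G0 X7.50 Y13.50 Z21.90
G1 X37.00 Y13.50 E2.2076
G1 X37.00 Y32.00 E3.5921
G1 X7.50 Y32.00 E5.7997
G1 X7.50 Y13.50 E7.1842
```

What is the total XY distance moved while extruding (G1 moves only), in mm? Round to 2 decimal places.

Sum the Euclidean lengths of each G1 segment: total = 96.00 mm.

96.00 mm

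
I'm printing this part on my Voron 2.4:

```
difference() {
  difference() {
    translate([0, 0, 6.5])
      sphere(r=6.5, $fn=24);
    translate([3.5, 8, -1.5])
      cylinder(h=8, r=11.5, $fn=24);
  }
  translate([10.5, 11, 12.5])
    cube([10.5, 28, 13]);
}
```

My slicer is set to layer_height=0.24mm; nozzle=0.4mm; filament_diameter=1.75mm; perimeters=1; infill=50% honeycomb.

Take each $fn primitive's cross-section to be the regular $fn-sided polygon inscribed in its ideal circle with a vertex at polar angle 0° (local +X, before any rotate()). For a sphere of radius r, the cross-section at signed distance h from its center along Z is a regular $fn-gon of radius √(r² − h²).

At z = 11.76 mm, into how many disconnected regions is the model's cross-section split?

At z = 11.76 mm: the r=6.5 sphere contributes a regular 24-gon of circumradius √(6.5²−5.26²) = 3.819; the cylinder at (3.5, 8) does not reach this height (z outside [-1.5, 6.5]); After the difference (first − rest): none of the subtracted shapes is present at this height, so the r=6.5 sphere is unchanged — 1 connected region; the cube at (10.5, 11) is absent (z outside [12.5, 25.5]); Subtracting the remaining from the first: none of the subtracted shapes is present at this height, so that combined region is unchanged — 1 connected region. The result has 1 disconnected region.

1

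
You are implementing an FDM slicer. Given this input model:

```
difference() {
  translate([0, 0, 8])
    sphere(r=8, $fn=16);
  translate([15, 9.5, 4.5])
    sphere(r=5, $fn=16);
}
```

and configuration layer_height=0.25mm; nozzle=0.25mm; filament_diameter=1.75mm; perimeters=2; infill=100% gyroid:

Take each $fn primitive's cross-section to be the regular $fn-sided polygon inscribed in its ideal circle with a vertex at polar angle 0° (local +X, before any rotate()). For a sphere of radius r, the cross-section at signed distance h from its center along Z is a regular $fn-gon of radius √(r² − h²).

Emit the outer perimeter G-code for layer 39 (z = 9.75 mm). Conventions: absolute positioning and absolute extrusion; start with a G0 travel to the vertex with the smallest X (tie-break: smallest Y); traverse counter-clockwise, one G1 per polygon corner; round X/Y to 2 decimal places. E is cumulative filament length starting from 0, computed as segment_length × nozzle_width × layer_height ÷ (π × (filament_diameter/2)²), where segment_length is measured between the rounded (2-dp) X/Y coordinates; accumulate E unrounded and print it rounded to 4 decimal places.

G0 X-7.81 Y0.00 Z9.75
G1 X-7.21 Y-2.99 E0.0792
G1 X-5.52 Y-5.52 E0.1583
G1 X-2.99 Y-7.21 E0.2374
G1 X0.00 Y-7.81 E0.3166
G1 X2.99 Y-7.21 E0.3958
G1 X5.52 Y-5.52 E0.4749
G1 X7.21 Y-2.99 E0.5540
G1 X7.81 Y0.00 E0.6332
G1 X7.21 Y2.99 E0.7124
G1 X5.52 Y5.52 E0.7915
G1 X2.99 Y7.21 E0.8706
G1 X0.00 Y7.81 E0.9498
G1 X-2.99 Y7.21 E1.0290
G1 X-5.52 Y5.52 E1.1081
G1 X-7.21 Y2.99 E1.1872
G1 X-7.81 Y0.00 E1.2664

At z = 9.75 mm: the sphere: section is a regular 16-gon, circumradius = √(r²−h²) = √(8²−1.75²) = 7.806; the sphere at (15, 9.5) is not intersected at this z (|z−center|=5.250 > r=5); Taking the first minus the rest: none of the subtracted shapes is present at this height, so the r=8 sphere is unchanged — 1 connected region. The outline is a single polygon with 16 vertices. Extrusion per mm of travel: 0.25 × 0.25 / (π × 0.875²) = 0.025984. Accumulating E over each segment gives final E = 1.2664.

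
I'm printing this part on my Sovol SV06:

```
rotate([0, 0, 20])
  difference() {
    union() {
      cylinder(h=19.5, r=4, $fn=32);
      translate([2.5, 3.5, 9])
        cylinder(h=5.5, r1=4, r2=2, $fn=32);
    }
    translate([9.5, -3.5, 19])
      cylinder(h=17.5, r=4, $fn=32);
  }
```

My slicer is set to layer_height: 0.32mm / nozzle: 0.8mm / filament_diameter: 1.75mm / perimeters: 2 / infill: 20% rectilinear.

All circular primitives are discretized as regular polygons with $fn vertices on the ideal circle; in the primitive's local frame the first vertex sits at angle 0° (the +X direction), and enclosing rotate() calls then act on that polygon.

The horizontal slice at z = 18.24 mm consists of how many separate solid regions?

At z = 18.24 mm: the cylinder: section is a regular 32-gon, circumradius r=4; the cone at (2.5, 3.5) is not intersected at this z (z outside [9, 14.5]); Taking the union: only the r=4 cylinder is present, so the union is just that shape — 1 connected region; the cylinder at (9.5, -3.5) is absent (z outside [19, 36.5]); Subtracting the remaining from the first: none of the subtracted shapes is present at this height, so the result so far is unchanged — 1 connected region; (rotated 20° about Z; rotation is an isometry so areas/perimeters/island counts are preserved). The result has 1 disconnected region.

1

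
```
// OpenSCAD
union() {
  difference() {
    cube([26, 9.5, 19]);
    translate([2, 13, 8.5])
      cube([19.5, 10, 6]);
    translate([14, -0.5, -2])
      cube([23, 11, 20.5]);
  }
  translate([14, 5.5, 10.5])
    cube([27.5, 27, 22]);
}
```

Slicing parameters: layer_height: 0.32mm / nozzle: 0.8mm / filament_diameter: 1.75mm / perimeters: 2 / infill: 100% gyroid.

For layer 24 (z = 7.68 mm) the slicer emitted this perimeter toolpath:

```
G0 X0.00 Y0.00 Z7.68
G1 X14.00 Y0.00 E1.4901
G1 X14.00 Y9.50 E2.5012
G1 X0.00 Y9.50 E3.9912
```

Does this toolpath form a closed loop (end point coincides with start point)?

Start point (G0): (0.00, 0.00). End point (last G1): the path does not return to the start — open.

no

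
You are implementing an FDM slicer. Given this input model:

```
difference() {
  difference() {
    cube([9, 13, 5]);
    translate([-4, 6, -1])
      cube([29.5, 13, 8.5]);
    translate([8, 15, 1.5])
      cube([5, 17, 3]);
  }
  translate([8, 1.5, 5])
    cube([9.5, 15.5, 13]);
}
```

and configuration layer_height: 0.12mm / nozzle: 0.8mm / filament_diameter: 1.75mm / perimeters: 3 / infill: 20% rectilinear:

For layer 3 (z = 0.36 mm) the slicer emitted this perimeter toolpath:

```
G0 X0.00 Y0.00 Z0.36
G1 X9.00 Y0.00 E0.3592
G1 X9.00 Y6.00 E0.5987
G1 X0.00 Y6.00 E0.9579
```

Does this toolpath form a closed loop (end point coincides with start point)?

Start point (G0): (0.00, 0.00). End point (last G1): the path does not return to the start — open.

no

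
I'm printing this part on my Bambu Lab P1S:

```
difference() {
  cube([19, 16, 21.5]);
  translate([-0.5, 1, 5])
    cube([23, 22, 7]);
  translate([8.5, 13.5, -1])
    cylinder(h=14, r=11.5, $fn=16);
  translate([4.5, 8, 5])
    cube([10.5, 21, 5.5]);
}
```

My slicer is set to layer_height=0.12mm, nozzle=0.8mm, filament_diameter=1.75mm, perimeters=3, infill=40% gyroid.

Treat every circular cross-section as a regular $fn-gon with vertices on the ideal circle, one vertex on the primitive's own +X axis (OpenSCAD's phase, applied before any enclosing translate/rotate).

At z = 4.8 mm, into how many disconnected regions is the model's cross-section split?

At z = 4.8 mm: the 19×16 cube contributes its full rectangle; the cube at (-0.5, 1) is absent (z outside [5, 12]); the r=11.5 cylinder at (8.5, 13.5) contributes a regular 16-gon of circumradius 11.5; the cube at (4.5, 8) is not intersected at this z (z outside [5, 10.5]); Taking the first minus the rest: starting from the 19×16 cube, the r=11.5 cylinder at (8.5, 13.5) partially overlaps it — only the 232.80 mm² overlap (of its 404.88 mm²) is removed, clipping the outline — 1 connected region. The result has 1 disconnected region.

1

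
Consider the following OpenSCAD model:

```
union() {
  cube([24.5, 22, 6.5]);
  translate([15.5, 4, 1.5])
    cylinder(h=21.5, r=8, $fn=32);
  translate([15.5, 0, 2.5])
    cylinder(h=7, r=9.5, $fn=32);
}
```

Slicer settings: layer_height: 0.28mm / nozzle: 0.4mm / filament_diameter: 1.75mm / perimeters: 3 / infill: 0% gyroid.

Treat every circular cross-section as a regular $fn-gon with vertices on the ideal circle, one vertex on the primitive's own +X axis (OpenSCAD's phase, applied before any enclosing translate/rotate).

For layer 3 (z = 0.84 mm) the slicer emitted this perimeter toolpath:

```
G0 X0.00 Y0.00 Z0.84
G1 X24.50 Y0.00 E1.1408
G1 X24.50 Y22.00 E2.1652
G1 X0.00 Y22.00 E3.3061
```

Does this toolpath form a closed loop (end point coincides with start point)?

no

Start point (G0): (0.00, 0.00). End point (last G1): the path does not return to the start — open.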